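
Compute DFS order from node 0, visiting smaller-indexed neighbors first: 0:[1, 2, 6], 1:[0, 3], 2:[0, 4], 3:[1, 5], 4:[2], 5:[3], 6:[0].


DFS stack-based: start with [0]
Visit order: [0, 1, 3, 5, 2, 4, 6]


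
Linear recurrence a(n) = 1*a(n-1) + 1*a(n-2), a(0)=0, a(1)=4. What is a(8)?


Build bottom-up:
...a(6)=32, a(7)=52, a(8)=1*52+1*32=84


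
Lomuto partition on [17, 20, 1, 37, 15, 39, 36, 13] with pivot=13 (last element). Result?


Elements <= 13 go left of pivot.
Result: [1, 13, 17, 37, 15, 39, 36, 20], pivot at index 1


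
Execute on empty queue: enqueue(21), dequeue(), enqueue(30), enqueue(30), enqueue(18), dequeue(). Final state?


enqueue(21) -> [21]
dequeue() returns 21 -> []
enqueue(30) -> [30]
enqueue(30) -> [30, 30]
enqueue(18) -> [30, 30, 18]
dequeue() returns 30 -> [30, 18]
Final queue (front to back): [30, 18]


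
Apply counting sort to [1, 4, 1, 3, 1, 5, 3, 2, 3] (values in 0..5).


Count array: [0, 3, 1, 3, 1, 1]
Reconstruct: [1, 1, 1, 2, 3, 3, 3, 4, 5]


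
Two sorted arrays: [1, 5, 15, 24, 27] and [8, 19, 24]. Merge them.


Compare heads, take smaller each step.
Merged: [1, 5, 8, 15, 19, 24, 24, 27]


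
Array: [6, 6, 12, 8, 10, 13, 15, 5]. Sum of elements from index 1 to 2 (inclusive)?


Prefix sums: [0, 6, 12, 24, 32, 42, 55, 70, 75]
Sum[1..2] = prefix[3] - prefix[1] = 24 - 6 = 18


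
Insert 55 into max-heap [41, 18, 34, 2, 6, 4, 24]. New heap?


Append 55: [41, 18, 34, 2, 6, 4, 24, 55]
Bubble up: swap idx 7(55) with idx 3(2); swap idx 3(55) with idx 1(18); swap idx 1(55) with idx 0(41)
Result: [55, 41, 34, 18, 6, 4, 24, 2]


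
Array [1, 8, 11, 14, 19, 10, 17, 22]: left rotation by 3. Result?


Left rotate by 3: [14, 19, 10, 17, 22, 1, 8, 11]


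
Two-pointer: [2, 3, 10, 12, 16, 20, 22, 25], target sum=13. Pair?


Two pointers: lo=0, hi=7
Found pair: (3, 10) summing to 13


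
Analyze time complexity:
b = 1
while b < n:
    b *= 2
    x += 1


Per nesting level: O(log n) = O(log n)
Complexity: O(log n)


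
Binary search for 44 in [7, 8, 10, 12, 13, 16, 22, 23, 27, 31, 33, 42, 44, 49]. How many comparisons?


Search for 44:
[0,13] mid=6 arr[6]=22
[7,13] mid=10 arr[10]=33
[11,13] mid=12 arr[12]=44
Total: 3 comparisons


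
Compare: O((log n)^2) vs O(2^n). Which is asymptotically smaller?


polylogarithmic grows slower than exponential
O((log n)^2) is asymptotically smaller; O(2^n) grows faster


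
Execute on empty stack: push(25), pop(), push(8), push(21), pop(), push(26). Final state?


push(25) -> [25]
pop() returns 25 -> []
push(8) -> [8]
push(21) -> [8, 21]
pop() returns 21 -> [8]
push(26) -> [8, 26]
Final stack (bottom to top): [8, 26]


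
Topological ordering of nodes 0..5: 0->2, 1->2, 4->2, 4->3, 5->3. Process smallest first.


Kahn's algorithm, process smallest node first
Order: [0, 1, 4, 2, 5, 3]


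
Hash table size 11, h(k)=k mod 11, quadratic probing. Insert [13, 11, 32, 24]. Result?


Insertions: 13->slot 2; 11->slot 0; 32->slot 10; 24->slot 3
Table: [11, None, 13, 24, None, None, None, None, None, None, 32]


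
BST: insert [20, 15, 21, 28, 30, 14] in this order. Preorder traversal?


Root = 20; build tree by BST insertion.
Preorder traversal: [20, 15, 14, 21, 28, 30]


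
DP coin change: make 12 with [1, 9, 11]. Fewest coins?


dp[0]=0; dp[i]=1+min(dp[i-c] for c in coins)
...dp[7]=7, dp[8]=8, dp[9]=1, dp[10]=2, dp[11]=1, dp[12]=2
Minimum coins for 12 = 2


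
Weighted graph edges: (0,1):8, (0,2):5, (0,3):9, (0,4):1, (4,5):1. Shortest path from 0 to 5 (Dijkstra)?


Dijkstra from 0:
Distances: {0: 0, 1: 8, 2: 5, 3: 9, 4: 1, 5: 2}
Shortest distance to 5 = 2, path = [0, 4, 5]


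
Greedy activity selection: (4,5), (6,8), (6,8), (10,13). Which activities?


Greedy: pick earliest-ending, then skip overlaps.
Selected (3 activities): [(4, 5), (6, 8), (10, 13)]


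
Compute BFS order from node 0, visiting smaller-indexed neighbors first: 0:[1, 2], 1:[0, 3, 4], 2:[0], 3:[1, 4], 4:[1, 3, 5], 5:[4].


BFS queue: start with [0]
Visit order: [0, 1, 2, 3, 4, 5]


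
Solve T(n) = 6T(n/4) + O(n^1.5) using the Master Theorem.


a=6, b=4, c=1.5. log_4(6)=1.292 < c=1.5. Case 3: O(n^c) = O(n^1.500)
Complexity: O(n^1.500)


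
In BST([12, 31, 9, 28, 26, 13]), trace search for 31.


BST root = 12
Search for 31: compare at each node
Path: [12, 31]


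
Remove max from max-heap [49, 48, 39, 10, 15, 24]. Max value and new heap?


Max = 49
Replace root with last, heapify down
Resulting heap: [48, 24, 39, 10, 15]


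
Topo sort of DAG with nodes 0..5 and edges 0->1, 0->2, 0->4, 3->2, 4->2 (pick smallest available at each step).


Kahn's algorithm, process smallest node first
Order: [0, 1, 3, 4, 2, 5]


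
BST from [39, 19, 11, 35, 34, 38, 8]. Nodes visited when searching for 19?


BST root = 39
Search for 19: compare at each node
Path: [39, 19]


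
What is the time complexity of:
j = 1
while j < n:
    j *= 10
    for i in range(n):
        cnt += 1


Per nesting level: O(log n) * O(n) = O(n log n)
Complexity: O(n log n)


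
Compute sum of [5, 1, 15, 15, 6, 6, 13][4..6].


Prefix sums: [0, 5, 6, 21, 36, 42, 48, 61]
Sum[4..6] = prefix[7] - prefix[4] = 61 - 36 = 25


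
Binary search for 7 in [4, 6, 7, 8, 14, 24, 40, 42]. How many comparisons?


Search for 7:
[0,7] mid=3 arr[3]=8
[0,2] mid=1 arr[1]=6
[2,2] mid=2 arr[2]=7
Total: 3 comparisons


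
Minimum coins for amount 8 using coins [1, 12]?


dp[0]=0; dp[i]=1+min(dp[i-c] for c in coins)
...dp[3]=3, dp[4]=4, dp[5]=5, dp[6]=6, dp[7]=7, dp[8]=8
Minimum coins for 8 = 8


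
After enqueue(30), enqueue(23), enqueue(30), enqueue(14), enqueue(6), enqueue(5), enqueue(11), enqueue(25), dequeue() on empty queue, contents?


enqueue(30) -> [30]
enqueue(23) -> [30, 23]
enqueue(30) -> [30, 23, 30]
enqueue(14) -> [30, 23, 30, 14]
enqueue(6) -> [30, 23, 30, 14, 6]
enqueue(5) -> [30, 23, 30, 14, 6, 5]
enqueue(11) -> [30, 23, 30, 14, 6, 5, 11]
enqueue(25) -> [30, 23, 30, 14, 6, 5, 11, 25]
dequeue() returns 30 -> [23, 30, 14, 6, 5, 11, 25]
Final queue (front to back): [23, 30, 14, 6, 5, 11, 25]


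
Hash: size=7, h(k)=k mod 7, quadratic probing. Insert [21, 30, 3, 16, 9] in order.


Insertions: 21->slot 0; 30->slot 2; 3->slot 3; 16->slot 6; 9->slot 4
Table: [21, None, 30, 3, 9, None, 16]


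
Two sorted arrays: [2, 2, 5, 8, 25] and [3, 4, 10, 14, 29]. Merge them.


Compare heads, take smaller each step.
Merged: [2, 2, 3, 4, 5, 8, 10, 14, 25, 29]


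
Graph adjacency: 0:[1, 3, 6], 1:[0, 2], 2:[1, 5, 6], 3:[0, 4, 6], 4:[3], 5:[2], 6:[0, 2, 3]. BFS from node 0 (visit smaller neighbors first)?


BFS queue: start with [0]
Visit order: [0, 1, 3, 6, 2, 4, 5]


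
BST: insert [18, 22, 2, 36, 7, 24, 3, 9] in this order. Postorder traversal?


Root = 18; build tree by BST insertion.
Postorder traversal: [3, 9, 7, 2, 24, 36, 22, 18]


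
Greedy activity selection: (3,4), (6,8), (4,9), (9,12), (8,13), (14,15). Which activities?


Greedy: pick earliest-ending, then skip overlaps.
Selected (4 activities): [(3, 4), (6, 8), (9, 12), (14, 15)]


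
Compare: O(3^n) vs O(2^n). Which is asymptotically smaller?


exponential grows slower than exponential (base 3)
O(2^n) is asymptotically smaller; O(3^n) grows faster


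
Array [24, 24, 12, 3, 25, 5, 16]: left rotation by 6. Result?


Left rotate by 6: [16, 24, 24, 12, 3, 25, 5]


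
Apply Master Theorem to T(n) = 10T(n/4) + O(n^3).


a=10, b=4, c=3. log_4(10)=1.661 < c=3. Case 3: O(n^c) = O(n^3)
Complexity: O(n^3)


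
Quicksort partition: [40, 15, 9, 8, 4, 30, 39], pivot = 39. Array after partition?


Elements <= 39 go left of pivot.
Result: [15, 9, 8, 4, 30, 39, 40], pivot at index 5


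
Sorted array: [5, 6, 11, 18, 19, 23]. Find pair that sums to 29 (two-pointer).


Two pointers: lo=0, hi=5
Found pair: (6, 23) summing to 29


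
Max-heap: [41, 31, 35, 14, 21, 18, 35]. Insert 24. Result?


Append 24: [41, 31, 35, 14, 21, 18, 35, 24]
Bubble up: swap idx 7(24) with idx 3(14)
Result: [41, 31, 35, 24, 21, 18, 35, 14]


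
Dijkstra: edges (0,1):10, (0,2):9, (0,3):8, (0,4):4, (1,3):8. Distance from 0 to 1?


Dijkstra from 0:
Distances: {0: 0, 1: 10, 2: 9, 3: 8, 4: 4}
Shortest distance to 1 = 10, path = [0, 1]


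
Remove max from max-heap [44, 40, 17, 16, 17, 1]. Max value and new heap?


Max = 44
Replace root with last, heapify down
Resulting heap: [40, 17, 17, 16, 1]


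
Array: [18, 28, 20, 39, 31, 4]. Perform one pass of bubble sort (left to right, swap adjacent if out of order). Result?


After one pass: [18, 20, 28, 31, 4, 39]


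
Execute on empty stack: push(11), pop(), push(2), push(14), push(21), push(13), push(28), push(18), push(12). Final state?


push(11) -> [11]
pop() returns 11 -> []
push(2) -> [2]
push(14) -> [2, 14]
push(21) -> [2, 14, 21]
push(13) -> [2, 14, 21, 13]
push(28) -> [2, 14, 21, 13, 28]
push(18) -> [2, 14, 21, 13, 28, 18]
push(12) -> [2, 14, 21, 13, 28, 18, 12]
Final stack (bottom to top): [2, 14, 21, 13, 28, 18, 12]


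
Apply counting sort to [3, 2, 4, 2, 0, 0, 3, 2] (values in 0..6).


Count array: [2, 0, 3, 2, 1, 0, 0]
Reconstruct: [0, 0, 2, 2, 2, 3, 3, 4]


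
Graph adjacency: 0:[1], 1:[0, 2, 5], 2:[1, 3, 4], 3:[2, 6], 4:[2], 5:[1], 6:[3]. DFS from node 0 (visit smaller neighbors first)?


DFS stack-based: start with [0]
Visit order: [0, 1, 2, 3, 6, 4, 5]


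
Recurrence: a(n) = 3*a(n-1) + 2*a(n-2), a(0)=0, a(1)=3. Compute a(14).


Build bottom-up:
...a(12)=3030885, a(13)=10794657, a(14)=3*10794657+2*3030885=38445741


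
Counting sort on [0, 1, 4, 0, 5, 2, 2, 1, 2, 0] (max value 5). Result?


Count array: [3, 2, 3, 0, 1, 1]
Reconstruct: [0, 0, 0, 1, 1, 2, 2, 2, 4, 5]


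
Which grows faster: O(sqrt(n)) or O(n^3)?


sublinear grows slower than cubic
O(sqrt(n)) is asymptotically smaller; O(n^3) grows faster


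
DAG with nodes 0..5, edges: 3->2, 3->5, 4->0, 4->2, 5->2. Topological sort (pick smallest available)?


Kahn's algorithm, process smallest node first
Order: [1, 3, 4, 0, 5, 2]


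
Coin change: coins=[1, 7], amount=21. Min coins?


dp[0]=0; dp[i]=1+min(dp[i-c] for c in coins)
...dp[16]=4, dp[17]=5, dp[18]=6, dp[19]=7, dp[20]=8, dp[21]=3
Minimum coins for 21 = 3


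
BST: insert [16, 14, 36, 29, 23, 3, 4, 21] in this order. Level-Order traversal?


Root = 16; build tree by BST insertion.
Level-Order traversal: [16, 14, 36, 3, 29, 4, 23, 21]


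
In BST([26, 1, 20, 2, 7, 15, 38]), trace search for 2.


BST root = 26
Search for 2: compare at each node
Path: [26, 1, 20, 2]


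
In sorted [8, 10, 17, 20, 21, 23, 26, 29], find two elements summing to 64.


Two pointers: lo=0, hi=7
No pair sums to 64


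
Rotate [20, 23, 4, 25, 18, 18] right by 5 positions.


Right rotate by 5: [23, 4, 25, 18, 18, 20]


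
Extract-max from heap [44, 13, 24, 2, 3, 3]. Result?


Max = 44
Replace root with last, heapify down
Resulting heap: [24, 13, 3, 2, 3]


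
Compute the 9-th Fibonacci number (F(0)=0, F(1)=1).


F(n)=F(n-1)+F(n-2)
...F(7)=13, F(8)=21, F(9)=34


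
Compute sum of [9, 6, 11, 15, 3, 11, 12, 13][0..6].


Prefix sums: [0, 9, 15, 26, 41, 44, 55, 67, 80]
Sum[0..6] = prefix[7] - prefix[0] = 67 - 0 = 67


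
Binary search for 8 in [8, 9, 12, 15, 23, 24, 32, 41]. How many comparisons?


Search for 8:
[0,7] mid=3 arr[3]=15
[0,2] mid=1 arr[1]=9
[0,0] mid=0 arr[0]=8
Total: 3 comparisons


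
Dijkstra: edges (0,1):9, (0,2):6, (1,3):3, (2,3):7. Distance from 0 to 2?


Dijkstra from 0:
Distances: {0: 0, 1: 9, 2: 6, 3: 12}
Shortest distance to 2 = 6, path = [0, 2]


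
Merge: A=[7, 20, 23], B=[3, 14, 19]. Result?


Compare heads, take smaller each step.
Merged: [3, 7, 14, 19, 20, 23]


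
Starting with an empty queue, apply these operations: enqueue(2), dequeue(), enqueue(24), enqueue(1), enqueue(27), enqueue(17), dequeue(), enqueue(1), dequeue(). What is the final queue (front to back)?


enqueue(2) -> [2]
dequeue() returns 2 -> []
enqueue(24) -> [24]
enqueue(1) -> [24, 1]
enqueue(27) -> [24, 1, 27]
enqueue(17) -> [24, 1, 27, 17]
dequeue() returns 24 -> [1, 27, 17]
enqueue(1) -> [1, 27, 17, 1]
dequeue() returns 1 -> [27, 17, 1]
Final queue (front to back): [27, 17, 1]


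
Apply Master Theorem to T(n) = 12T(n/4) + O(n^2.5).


a=12, b=4, c=2.5. log_4(12)=1.792 < c=2.5. Case 3: O(n^c) = O(n^2.500)
Complexity: O(n^2.500)


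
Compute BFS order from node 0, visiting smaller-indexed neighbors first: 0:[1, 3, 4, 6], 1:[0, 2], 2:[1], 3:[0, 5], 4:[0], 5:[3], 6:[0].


BFS queue: start with [0]
Visit order: [0, 1, 3, 4, 6, 2, 5]


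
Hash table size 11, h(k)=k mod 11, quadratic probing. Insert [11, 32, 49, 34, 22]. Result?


Insertions: 11->slot 0; 32->slot 10; 49->slot 5; 34->slot 1; 22->slot 4
Table: [11, 34, None, None, 22, 49, None, None, None, None, 32]


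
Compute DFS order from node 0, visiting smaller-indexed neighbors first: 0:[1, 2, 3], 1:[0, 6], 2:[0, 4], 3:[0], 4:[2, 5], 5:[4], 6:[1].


DFS stack-based: start with [0]
Visit order: [0, 1, 6, 2, 4, 5, 3]


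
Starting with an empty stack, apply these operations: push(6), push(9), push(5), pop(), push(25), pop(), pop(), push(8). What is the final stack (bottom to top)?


push(6) -> [6]
push(9) -> [6, 9]
push(5) -> [6, 9, 5]
pop() returns 5 -> [6, 9]
push(25) -> [6, 9, 25]
pop() returns 25 -> [6, 9]
pop() returns 9 -> [6]
push(8) -> [6, 8]
Final stack (bottom to top): [6, 8]


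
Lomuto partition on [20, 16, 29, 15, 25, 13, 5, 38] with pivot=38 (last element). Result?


Elements <= 38 go left of pivot.
Result: [20, 16, 29, 15, 25, 13, 5, 38], pivot at index 7


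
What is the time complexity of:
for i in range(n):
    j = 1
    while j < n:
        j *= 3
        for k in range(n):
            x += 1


Per nesting level: O(n) * O(log n) * O(n) = O(n^2 log n)
Complexity: O(n^2 log n)


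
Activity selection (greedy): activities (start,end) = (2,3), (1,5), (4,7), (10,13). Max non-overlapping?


Greedy: pick earliest-ending, then skip overlaps.
Selected (3 activities): [(2, 3), (4, 7), (10, 13)]


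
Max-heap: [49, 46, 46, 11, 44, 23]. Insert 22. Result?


Append 22: [49, 46, 46, 11, 44, 23, 22]
Bubble up: no swaps needed
Result: [49, 46, 46, 11, 44, 23, 22]


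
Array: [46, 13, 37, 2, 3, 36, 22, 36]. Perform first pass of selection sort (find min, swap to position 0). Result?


After one pass: [2, 13, 37, 46, 3, 36, 22, 36]


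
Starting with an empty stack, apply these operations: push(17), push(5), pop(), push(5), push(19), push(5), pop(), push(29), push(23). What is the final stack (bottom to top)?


push(17) -> [17]
push(5) -> [17, 5]
pop() returns 5 -> [17]
push(5) -> [17, 5]
push(19) -> [17, 5, 19]
push(5) -> [17, 5, 19, 5]
pop() returns 5 -> [17, 5, 19]
push(29) -> [17, 5, 19, 29]
push(23) -> [17, 5, 19, 29, 23]
Final stack (bottom to top): [17, 5, 19, 29, 23]


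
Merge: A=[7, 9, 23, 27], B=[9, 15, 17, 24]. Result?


Compare heads, take smaller each step.
Merged: [7, 9, 9, 15, 17, 23, 24, 27]


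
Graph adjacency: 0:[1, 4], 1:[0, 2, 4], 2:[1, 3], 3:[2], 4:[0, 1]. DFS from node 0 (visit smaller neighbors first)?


DFS stack-based: start with [0]
Visit order: [0, 1, 2, 3, 4]


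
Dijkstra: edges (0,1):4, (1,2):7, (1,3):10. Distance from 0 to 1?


Dijkstra from 0:
Distances: {0: 0, 1: 4, 2: 11, 3: 14}
Shortest distance to 1 = 4, path = [0, 1]


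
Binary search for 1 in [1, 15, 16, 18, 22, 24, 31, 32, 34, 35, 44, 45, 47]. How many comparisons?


Search for 1:
[0,12] mid=6 arr[6]=31
[0,5] mid=2 arr[2]=16
[0,1] mid=0 arr[0]=1
Total: 3 comparisons


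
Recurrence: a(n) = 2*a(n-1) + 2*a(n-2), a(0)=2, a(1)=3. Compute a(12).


Build bottom-up:
...a(10)=29856, a(11)=81568, a(12)=2*81568+2*29856=222848


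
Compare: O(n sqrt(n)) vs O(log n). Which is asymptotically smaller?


logarithmic grows slower than n^1.5
O(log n) is asymptotically smaller; O(n sqrt(n)) grows faster


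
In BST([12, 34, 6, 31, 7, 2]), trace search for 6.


BST root = 12
Search for 6: compare at each node
Path: [12, 6]


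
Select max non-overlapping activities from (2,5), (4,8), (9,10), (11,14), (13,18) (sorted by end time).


Greedy: pick earliest-ending, then skip overlaps.
Selected (3 activities): [(2, 5), (9, 10), (11, 14)]


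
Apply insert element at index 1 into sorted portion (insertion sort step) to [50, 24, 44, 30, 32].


After one pass: [24, 50, 44, 30, 32]


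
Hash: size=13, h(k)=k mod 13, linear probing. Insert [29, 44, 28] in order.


Insertions: 29->slot 3; 44->slot 5; 28->slot 2
Table: [None, None, 28, 29, None, 44, None, None, None, None, None, None, None]


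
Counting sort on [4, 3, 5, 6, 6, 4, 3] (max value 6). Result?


Count array: [0, 0, 0, 2, 2, 1, 2]
Reconstruct: [3, 3, 4, 4, 5, 6, 6]


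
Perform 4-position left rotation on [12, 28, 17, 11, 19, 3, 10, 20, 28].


Left rotate by 4: [19, 3, 10, 20, 28, 12, 28, 17, 11]


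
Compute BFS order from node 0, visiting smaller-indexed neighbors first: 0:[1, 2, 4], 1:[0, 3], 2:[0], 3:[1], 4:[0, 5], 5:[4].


BFS queue: start with [0]
Visit order: [0, 1, 2, 4, 3, 5]


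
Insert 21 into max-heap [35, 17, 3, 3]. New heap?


Append 21: [35, 17, 3, 3, 21]
Bubble up: swap idx 4(21) with idx 1(17)
Result: [35, 21, 3, 3, 17]


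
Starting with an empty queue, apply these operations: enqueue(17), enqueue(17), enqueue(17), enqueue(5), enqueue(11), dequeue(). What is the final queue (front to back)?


enqueue(17) -> [17]
enqueue(17) -> [17, 17]
enqueue(17) -> [17, 17, 17]
enqueue(5) -> [17, 17, 17, 5]
enqueue(11) -> [17, 17, 17, 5, 11]
dequeue() returns 17 -> [17, 17, 5, 11]
Final queue (front to back): [17, 17, 5, 11]


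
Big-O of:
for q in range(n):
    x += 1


Per nesting level: O(n) = O(n)
Complexity: O(n)


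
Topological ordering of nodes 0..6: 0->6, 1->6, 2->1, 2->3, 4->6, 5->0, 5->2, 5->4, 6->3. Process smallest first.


Kahn's algorithm, process smallest node first
Order: [5, 0, 2, 1, 4, 6, 3]


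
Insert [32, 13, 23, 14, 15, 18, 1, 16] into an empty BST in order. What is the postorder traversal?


Root = 32; build tree by BST insertion.
Postorder traversal: [1, 16, 18, 15, 14, 23, 13, 32]


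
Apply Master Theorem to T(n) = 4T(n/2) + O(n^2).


a=4, b=2, c=2. log_2(4)=2 = c=2. Case 2: O(n^c log n) = O(n^2 log n)
Complexity: O(n^2 log n)


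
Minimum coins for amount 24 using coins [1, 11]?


dp[0]=0; dp[i]=1+min(dp[i-c] for c in coins)
...dp[19]=9, dp[20]=10, dp[21]=11, dp[22]=2, dp[23]=3, dp[24]=4
Minimum coins for 24 = 4


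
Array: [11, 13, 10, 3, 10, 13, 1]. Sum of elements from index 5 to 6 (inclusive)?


Prefix sums: [0, 11, 24, 34, 37, 47, 60, 61]
Sum[5..6] = prefix[7] - prefix[5] = 61 - 47 = 14


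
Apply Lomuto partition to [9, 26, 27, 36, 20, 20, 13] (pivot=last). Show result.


Elements <= 13 go left of pivot.
Result: [9, 13, 27, 36, 20, 20, 26], pivot at index 1


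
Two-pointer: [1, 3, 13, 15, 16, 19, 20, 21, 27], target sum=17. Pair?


Two pointers: lo=0, hi=8
Found pair: (1, 16) summing to 17


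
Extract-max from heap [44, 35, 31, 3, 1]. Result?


Max = 44
Replace root with last, heapify down
Resulting heap: [35, 3, 31, 1]


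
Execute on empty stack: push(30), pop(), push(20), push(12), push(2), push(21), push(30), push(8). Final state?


push(30) -> [30]
pop() returns 30 -> []
push(20) -> [20]
push(12) -> [20, 12]
push(2) -> [20, 12, 2]
push(21) -> [20, 12, 2, 21]
push(30) -> [20, 12, 2, 21, 30]
push(8) -> [20, 12, 2, 21, 30, 8]
Final stack (bottom to top): [20, 12, 2, 21, 30, 8]


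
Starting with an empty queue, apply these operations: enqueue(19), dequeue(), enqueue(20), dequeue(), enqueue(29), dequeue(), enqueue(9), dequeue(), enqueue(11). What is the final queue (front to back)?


enqueue(19) -> [19]
dequeue() returns 19 -> []
enqueue(20) -> [20]
dequeue() returns 20 -> []
enqueue(29) -> [29]
dequeue() returns 29 -> []
enqueue(9) -> [9]
dequeue() returns 9 -> []
enqueue(11) -> [11]
Final queue (front to back): [11]


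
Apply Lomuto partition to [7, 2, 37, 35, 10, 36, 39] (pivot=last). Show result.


Elements <= 39 go left of pivot.
Result: [7, 2, 37, 35, 10, 36, 39], pivot at index 6


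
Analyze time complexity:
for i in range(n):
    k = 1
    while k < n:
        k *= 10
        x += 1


Per nesting level: O(n) * O(log n) = O(n log n)
Complexity: O(n log n)


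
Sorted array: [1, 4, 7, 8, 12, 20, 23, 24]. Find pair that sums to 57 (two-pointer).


Two pointers: lo=0, hi=7
No pair sums to 57


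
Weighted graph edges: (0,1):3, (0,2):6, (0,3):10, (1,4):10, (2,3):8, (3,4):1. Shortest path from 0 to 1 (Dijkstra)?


Dijkstra from 0:
Distances: {0: 0, 1: 3, 2: 6, 3: 10, 4: 11}
Shortest distance to 1 = 3, path = [0, 1]


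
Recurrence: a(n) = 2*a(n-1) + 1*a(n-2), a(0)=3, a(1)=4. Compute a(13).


Build bottom-up:
...a(11)=30098, a(12)=72663, a(13)=2*72663+1*30098=175424


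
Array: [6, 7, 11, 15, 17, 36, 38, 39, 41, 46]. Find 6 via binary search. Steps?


Search for 6:
[0,9] mid=4 arr[4]=17
[0,3] mid=1 arr[1]=7
[0,0] mid=0 arr[0]=6
Total: 3 comparisons


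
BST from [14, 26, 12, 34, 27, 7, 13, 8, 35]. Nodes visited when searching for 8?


BST root = 14
Search for 8: compare at each node
Path: [14, 12, 7, 8]


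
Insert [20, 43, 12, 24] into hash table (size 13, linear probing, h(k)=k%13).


Insertions: 20->slot 7; 43->slot 4; 12->slot 12; 24->slot 11
Table: [None, None, None, None, 43, None, None, 20, None, None, None, 24, 12]


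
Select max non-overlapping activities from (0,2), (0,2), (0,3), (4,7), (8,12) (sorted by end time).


Greedy: pick earliest-ending, then skip overlaps.
Selected (3 activities): [(0, 2), (4, 7), (8, 12)]


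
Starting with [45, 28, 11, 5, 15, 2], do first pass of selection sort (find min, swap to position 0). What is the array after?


After one pass: [2, 28, 11, 5, 15, 45]


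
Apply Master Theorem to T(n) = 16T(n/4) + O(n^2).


a=16, b=4, c=2. log_4(16)=2 = c=2. Case 2: O(n^c log n) = O(n^2 log n)
Complexity: O(n^2 log n)


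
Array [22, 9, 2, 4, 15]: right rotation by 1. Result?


Right rotate by 1: [15, 22, 9, 2, 4]


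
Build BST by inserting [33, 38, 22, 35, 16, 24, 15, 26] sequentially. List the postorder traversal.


Root = 33; build tree by BST insertion.
Postorder traversal: [15, 16, 26, 24, 22, 35, 38, 33]


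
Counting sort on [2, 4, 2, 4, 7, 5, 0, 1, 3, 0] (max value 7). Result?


Count array: [2, 1, 2, 1, 2, 1, 0, 1]
Reconstruct: [0, 0, 1, 2, 2, 3, 4, 4, 5, 7]


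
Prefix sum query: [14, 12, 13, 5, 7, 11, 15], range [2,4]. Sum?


Prefix sums: [0, 14, 26, 39, 44, 51, 62, 77]
Sum[2..4] = prefix[5] - prefix[2] = 51 - 26 = 25


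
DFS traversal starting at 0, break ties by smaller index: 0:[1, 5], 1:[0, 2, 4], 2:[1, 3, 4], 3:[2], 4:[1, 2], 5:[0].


DFS stack-based: start with [0]
Visit order: [0, 1, 2, 3, 4, 5]


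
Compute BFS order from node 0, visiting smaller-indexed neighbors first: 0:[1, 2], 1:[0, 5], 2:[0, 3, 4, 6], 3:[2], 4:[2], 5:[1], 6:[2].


BFS queue: start with [0]
Visit order: [0, 1, 2, 5, 3, 4, 6]


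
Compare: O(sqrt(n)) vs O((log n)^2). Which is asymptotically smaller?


polylogarithmic grows slower than sublinear
O((log n)^2) is asymptotically smaller; O(sqrt(n)) grows faster


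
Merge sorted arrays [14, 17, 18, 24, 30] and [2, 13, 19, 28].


Compare heads, take smaller each step.
Merged: [2, 13, 14, 17, 18, 19, 24, 28, 30]


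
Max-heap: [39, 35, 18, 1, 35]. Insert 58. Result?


Append 58: [39, 35, 18, 1, 35, 58]
Bubble up: swap idx 5(58) with idx 2(18); swap idx 2(58) with idx 0(39)
Result: [58, 35, 39, 1, 35, 18]


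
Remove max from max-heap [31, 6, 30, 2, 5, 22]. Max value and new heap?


Max = 31
Replace root with last, heapify down
Resulting heap: [30, 6, 22, 2, 5]


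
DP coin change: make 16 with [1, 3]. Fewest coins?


dp[0]=0; dp[i]=1+min(dp[i-c] for c in coins)
...dp[11]=5, dp[12]=4, dp[13]=5, dp[14]=6, dp[15]=5, dp[16]=6
Minimum coins for 16 = 6


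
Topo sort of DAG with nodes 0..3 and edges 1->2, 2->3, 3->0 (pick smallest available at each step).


Kahn's algorithm, process smallest node first
Order: [1, 2, 3, 0]


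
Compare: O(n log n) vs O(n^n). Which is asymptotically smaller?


linearithmic grows slower than n^n
O(n log n) is asymptotically smaller; O(n^n) grows faster


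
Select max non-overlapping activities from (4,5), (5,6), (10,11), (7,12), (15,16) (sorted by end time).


Greedy: pick earliest-ending, then skip overlaps.
Selected (4 activities): [(4, 5), (5, 6), (10, 11), (15, 16)]


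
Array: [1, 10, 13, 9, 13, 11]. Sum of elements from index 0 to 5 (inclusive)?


Prefix sums: [0, 1, 11, 24, 33, 46, 57]
Sum[0..5] = prefix[6] - prefix[0] = 57 - 0 = 57


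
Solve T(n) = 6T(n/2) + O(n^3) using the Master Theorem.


a=6, b=2, c=3. log_2(6)=2.585 < c=3. Case 3: O(n^c) = O(n^3)
Complexity: O(n^3)


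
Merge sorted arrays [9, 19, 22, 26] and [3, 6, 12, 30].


Compare heads, take smaller each step.
Merged: [3, 6, 9, 12, 19, 22, 26, 30]


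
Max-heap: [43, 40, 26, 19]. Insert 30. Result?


Append 30: [43, 40, 26, 19, 30]
Bubble up: no swaps needed
Result: [43, 40, 26, 19, 30]


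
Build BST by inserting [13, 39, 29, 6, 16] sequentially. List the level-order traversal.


Root = 13; build tree by BST insertion.
Level-Order traversal: [13, 6, 39, 29, 16]


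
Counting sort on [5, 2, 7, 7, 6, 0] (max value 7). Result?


Count array: [1, 0, 1, 0, 0, 1, 1, 2]
Reconstruct: [0, 2, 5, 6, 7, 7]


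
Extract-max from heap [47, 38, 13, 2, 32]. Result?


Max = 47
Replace root with last, heapify down
Resulting heap: [38, 32, 13, 2]


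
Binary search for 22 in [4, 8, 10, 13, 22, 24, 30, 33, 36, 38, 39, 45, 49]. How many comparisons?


Search for 22:
[0,12] mid=6 arr[6]=30
[0,5] mid=2 arr[2]=10
[3,5] mid=4 arr[4]=22
Total: 3 comparisons


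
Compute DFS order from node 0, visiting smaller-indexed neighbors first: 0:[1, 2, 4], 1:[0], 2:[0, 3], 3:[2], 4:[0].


DFS stack-based: start with [0]
Visit order: [0, 1, 2, 3, 4]


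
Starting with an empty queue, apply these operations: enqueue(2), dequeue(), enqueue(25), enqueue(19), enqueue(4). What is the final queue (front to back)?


enqueue(2) -> [2]
dequeue() returns 2 -> []
enqueue(25) -> [25]
enqueue(19) -> [25, 19]
enqueue(4) -> [25, 19, 4]
Final queue (front to back): [25, 19, 4]


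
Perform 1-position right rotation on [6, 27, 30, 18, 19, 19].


Right rotate by 1: [19, 6, 27, 30, 18, 19]


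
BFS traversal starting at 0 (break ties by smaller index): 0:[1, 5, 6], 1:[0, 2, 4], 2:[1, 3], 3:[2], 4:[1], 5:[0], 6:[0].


BFS queue: start with [0]
Visit order: [0, 1, 5, 6, 2, 4, 3]


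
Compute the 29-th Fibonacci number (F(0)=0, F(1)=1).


F(n)=F(n-1)+F(n-2)
...F(27)=196418, F(28)=317811, F(29)=514229


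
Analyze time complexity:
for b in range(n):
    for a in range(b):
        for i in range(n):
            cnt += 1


Per nesting level: O(n) * O(n) [triangular over b] * O(n) = O(n^3)
Complexity: O(n^3)


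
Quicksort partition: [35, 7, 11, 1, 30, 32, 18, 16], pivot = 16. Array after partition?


Elements <= 16 go left of pivot.
Result: [7, 11, 1, 16, 30, 32, 18, 35], pivot at index 3


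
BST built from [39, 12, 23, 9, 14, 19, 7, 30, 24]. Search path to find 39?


BST root = 39
Search for 39: compare at each node
Path: [39]


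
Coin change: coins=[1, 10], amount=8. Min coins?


dp[0]=0; dp[i]=1+min(dp[i-c] for c in coins)
...dp[3]=3, dp[4]=4, dp[5]=5, dp[6]=6, dp[7]=7, dp[8]=8
Minimum coins for 8 = 8


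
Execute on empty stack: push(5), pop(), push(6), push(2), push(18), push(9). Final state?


push(5) -> [5]
pop() returns 5 -> []
push(6) -> [6]
push(2) -> [6, 2]
push(18) -> [6, 2, 18]
push(9) -> [6, 2, 18, 9]
Final stack (bottom to top): [6, 2, 18, 9]


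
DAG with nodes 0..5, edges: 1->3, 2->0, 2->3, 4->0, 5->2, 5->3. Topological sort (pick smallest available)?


Kahn's algorithm, process smallest node first
Order: [1, 4, 5, 2, 0, 3]


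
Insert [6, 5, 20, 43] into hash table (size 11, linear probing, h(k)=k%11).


Insertions: 6->slot 6; 5->slot 5; 20->slot 9; 43->slot 10
Table: [None, None, None, None, None, 5, 6, None, None, 20, 43]


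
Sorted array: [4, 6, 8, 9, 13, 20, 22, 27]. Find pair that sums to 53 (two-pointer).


Two pointers: lo=0, hi=7
No pair sums to 53


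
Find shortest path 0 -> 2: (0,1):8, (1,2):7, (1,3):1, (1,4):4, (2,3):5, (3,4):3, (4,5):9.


Dijkstra from 0:
Distances: {0: 0, 1: 8, 2: 14, 3: 9, 4: 12, 5: 21}
Shortest distance to 2 = 14, path = [0, 1, 3, 2]


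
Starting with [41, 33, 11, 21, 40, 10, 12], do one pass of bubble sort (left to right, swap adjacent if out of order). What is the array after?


After one pass: [33, 11, 21, 40, 10, 12, 41]


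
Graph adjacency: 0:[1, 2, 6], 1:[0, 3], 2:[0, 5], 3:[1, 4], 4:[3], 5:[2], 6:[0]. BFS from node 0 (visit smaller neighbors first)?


BFS queue: start with [0]
Visit order: [0, 1, 2, 6, 3, 5, 4]


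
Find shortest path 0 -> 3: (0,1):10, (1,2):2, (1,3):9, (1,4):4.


Dijkstra from 0:
Distances: {0: 0, 1: 10, 2: 12, 3: 19, 4: 14}
Shortest distance to 3 = 19, path = [0, 1, 3]


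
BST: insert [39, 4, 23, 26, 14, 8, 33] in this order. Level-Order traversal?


Root = 39; build tree by BST insertion.
Level-Order traversal: [39, 4, 23, 14, 26, 8, 33]


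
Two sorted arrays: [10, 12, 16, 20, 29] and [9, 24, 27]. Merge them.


Compare heads, take smaller each step.
Merged: [9, 10, 12, 16, 20, 24, 27, 29]


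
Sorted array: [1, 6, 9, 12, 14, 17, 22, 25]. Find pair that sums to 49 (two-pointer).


Two pointers: lo=0, hi=7
No pair sums to 49


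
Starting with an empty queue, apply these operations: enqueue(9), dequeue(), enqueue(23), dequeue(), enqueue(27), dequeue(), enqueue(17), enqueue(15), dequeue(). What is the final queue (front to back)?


enqueue(9) -> [9]
dequeue() returns 9 -> []
enqueue(23) -> [23]
dequeue() returns 23 -> []
enqueue(27) -> [27]
dequeue() returns 27 -> []
enqueue(17) -> [17]
enqueue(15) -> [17, 15]
dequeue() returns 17 -> [15]
Final queue (front to back): [15]


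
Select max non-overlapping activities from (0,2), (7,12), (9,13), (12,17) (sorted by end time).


Greedy: pick earliest-ending, then skip overlaps.
Selected (3 activities): [(0, 2), (7, 12), (12, 17)]


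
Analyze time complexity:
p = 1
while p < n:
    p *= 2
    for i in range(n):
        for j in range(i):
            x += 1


Per nesting level: O(log n) * O(n) * O(n) [triangular over i] = O(n^2 log n)
Complexity: O(n^2 log n)


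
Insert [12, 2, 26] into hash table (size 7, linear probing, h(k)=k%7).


Insertions: 12->slot 5; 2->slot 2; 26->slot 6
Table: [None, None, 2, None, None, 12, 26]


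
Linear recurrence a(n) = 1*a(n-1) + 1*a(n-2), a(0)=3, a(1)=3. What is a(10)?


Build bottom-up:
...a(8)=102, a(9)=165, a(10)=1*165+1*102=267


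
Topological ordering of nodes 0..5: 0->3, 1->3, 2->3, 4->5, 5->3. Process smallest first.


Kahn's algorithm, process smallest node first
Order: [0, 1, 2, 4, 5, 3]


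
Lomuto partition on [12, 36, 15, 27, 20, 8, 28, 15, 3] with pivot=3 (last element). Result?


Elements <= 3 go left of pivot.
Result: [3, 36, 15, 27, 20, 8, 28, 15, 12], pivot at index 0


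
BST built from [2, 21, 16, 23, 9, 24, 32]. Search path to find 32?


BST root = 2
Search for 32: compare at each node
Path: [2, 21, 23, 24, 32]


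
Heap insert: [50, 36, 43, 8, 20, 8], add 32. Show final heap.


Append 32: [50, 36, 43, 8, 20, 8, 32]
Bubble up: no swaps needed
Result: [50, 36, 43, 8, 20, 8, 32]


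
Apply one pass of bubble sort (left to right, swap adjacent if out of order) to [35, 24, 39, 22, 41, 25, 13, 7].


After one pass: [24, 35, 22, 39, 25, 13, 7, 41]


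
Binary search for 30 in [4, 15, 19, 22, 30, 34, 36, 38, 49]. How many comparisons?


Search for 30:
[0,8] mid=4 arr[4]=30
Total: 1 comparisons


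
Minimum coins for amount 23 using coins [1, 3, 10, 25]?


dp[0]=0; dp[i]=1+min(dp[i-c] for c in coins)
...dp[18]=5, dp[19]=4, dp[20]=2, dp[21]=3, dp[22]=4, dp[23]=3
Minimum coins for 23 = 3


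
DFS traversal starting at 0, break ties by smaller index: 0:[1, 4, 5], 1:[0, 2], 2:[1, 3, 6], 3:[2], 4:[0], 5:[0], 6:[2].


DFS stack-based: start with [0]
Visit order: [0, 1, 2, 3, 6, 4, 5]


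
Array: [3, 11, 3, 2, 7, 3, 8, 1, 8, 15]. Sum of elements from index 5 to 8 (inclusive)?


Prefix sums: [0, 3, 14, 17, 19, 26, 29, 37, 38, 46, 61]
Sum[5..8] = prefix[9] - prefix[5] = 46 - 26 = 20


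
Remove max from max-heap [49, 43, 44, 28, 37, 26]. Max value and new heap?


Max = 49
Replace root with last, heapify down
Resulting heap: [44, 43, 26, 28, 37]


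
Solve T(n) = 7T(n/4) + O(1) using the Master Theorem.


a=7, b=4, c=0. log_4(7)=1.404 > c=0. Case 1: O(n^log_b(a)) = O(n^1.404)
Complexity: O(n^1.404)


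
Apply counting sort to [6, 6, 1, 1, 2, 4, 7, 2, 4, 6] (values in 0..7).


Count array: [0, 2, 2, 0, 2, 0, 3, 1]
Reconstruct: [1, 1, 2, 2, 4, 4, 6, 6, 6, 7]


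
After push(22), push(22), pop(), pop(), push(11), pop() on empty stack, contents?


push(22) -> [22]
push(22) -> [22, 22]
pop() returns 22 -> [22]
pop() returns 22 -> []
push(11) -> [11]
pop() returns 11 -> []
Final stack (bottom to top): []


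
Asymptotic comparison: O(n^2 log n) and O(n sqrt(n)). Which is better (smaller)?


n^1.5 grows slower than n^2 log n
O(n sqrt(n)) is asymptotically smaller; O(n^2 log n) grows faster


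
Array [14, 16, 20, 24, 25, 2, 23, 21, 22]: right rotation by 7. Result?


Right rotate by 7: [20, 24, 25, 2, 23, 21, 22, 14, 16]


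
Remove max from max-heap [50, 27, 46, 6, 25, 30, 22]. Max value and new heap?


Max = 50
Replace root with last, heapify down
Resulting heap: [46, 27, 30, 6, 25, 22]


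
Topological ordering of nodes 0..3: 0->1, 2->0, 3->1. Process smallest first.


Kahn's algorithm, process smallest node first
Order: [2, 0, 3, 1]


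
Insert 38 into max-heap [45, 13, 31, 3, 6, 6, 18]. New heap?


Append 38: [45, 13, 31, 3, 6, 6, 18, 38]
Bubble up: swap idx 7(38) with idx 3(3); swap idx 3(38) with idx 1(13)
Result: [45, 38, 31, 13, 6, 6, 18, 3]


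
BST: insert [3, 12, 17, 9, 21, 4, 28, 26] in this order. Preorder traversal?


Root = 3; build tree by BST insertion.
Preorder traversal: [3, 12, 9, 4, 17, 21, 28, 26]


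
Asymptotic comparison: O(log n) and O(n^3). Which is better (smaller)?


logarithmic grows slower than cubic
O(log n) is asymptotically smaller; O(n^3) grows faster


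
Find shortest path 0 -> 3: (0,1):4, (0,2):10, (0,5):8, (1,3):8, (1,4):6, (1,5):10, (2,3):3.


Dijkstra from 0:
Distances: {0: 0, 1: 4, 2: 10, 3: 12, 4: 10, 5: 8}
Shortest distance to 3 = 12, path = [0, 1, 3]


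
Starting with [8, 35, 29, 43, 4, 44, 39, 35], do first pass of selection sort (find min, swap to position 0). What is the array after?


After one pass: [4, 35, 29, 43, 8, 44, 39, 35]


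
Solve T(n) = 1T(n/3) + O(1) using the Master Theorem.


a=1, b=3, c=0. log_3(1)=0 = c=0. Case 2: O(n^c log n) = O(log n)
Complexity: O(log n)


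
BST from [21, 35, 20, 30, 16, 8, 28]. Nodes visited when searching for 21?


BST root = 21
Search for 21: compare at each node
Path: [21]


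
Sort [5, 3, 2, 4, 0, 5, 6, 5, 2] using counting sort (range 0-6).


Count array: [1, 0, 2, 1, 1, 3, 1]
Reconstruct: [0, 2, 2, 3, 4, 5, 5, 5, 6]


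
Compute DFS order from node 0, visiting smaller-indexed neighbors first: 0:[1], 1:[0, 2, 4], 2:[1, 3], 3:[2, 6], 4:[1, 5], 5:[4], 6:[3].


DFS stack-based: start with [0]
Visit order: [0, 1, 2, 3, 6, 4, 5]


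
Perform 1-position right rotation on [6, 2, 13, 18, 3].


Right rotate by 1: [3, 6, 2, 13, 18]


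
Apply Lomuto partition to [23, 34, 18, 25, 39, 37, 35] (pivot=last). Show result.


Elements <= 35 go left of pivot.
Result: [23, 34, 18, 25, 35, 37, 39], pivot at index 4


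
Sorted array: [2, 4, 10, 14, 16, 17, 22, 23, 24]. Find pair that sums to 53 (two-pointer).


Two pointers: lo=0, hi=8
No pair sums to 53


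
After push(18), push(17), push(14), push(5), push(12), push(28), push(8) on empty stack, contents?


push(18) -> [18]
push(17) -> [18, 17]
push(14) -> [18, 17, 14]
push(5) -> [18, 17, 14, 5]
push(12) -> [18, 17, 14, 5, 12]
push(28) -> [18, 17, 14, 5, 12, 28]
push(8) -> [18, 17, 14, 5, 12, 28, 8]
Final stack (bottom to top): [18, 17, 14, 5, 12, 28, 8]


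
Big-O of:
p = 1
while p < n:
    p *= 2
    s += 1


Per nesting level: O(log n) = O(log n)
Complexity: O(log n)


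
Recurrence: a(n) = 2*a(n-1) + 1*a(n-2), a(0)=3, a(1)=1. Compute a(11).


Build bottom-up:
...a(9)=2209, a(10)=5333, a(11)=2*5333+1*2209=12875


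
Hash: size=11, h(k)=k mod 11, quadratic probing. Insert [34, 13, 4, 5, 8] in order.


Insertions: 34->slot 1; 13->slot 2; 4->slot 4; 5->slot 5; 8->slot 8
Table: [None, 34, 13, None, 4, 5, None, None, 8, None, None]


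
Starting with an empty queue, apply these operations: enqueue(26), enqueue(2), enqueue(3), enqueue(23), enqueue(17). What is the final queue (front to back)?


enqueue(26) -> [26]
enqueue(2) -> [26, 2]
enqueue(3) -> [26, 2, 3]
enqueue(23) -> [26, 2, 3, 23]
enqueue(17) -> [26, 2, 3, 23, 17]
Final queue (front to back): [26, 2, 3, 23, 17]


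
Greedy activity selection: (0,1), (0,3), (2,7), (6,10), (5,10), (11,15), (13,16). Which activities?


Greedy: pick earliest-ending, then skip overlaps.
Selected (3 activities): [(0, 1), (2, 7), (11, 15)]


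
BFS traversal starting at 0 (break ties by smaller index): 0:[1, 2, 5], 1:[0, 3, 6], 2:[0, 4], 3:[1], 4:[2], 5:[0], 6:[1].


BFS queue: start with [0]
Visit order: [0, 1, 2, 5, 3, 6, 4]


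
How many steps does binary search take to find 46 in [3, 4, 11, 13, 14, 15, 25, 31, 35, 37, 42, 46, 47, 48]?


Search for 46:
[0,13] mid=6 arr[6]=25
[7,13] mid=10 arr[10]=42
[11,13] mid=12 arr[12]=47
[11,11] mid=11 arr[11]=46
Total: 4 comparisons


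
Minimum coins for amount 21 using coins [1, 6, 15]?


dp[0]=0; dp[i]=1+min(dp[i-c] for c in coins)
...dp[16]=2, dp[17]=3, dp[18]=3, dp[19]=4, dp[20]=5, dp[21]=2
Minimum coins for 21 = 2


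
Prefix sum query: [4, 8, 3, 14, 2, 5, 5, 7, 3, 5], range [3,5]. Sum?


Prefix sums: [0, 4, 12, 15, 29, 31, 36, 41, 48, 51, 56]
Sum[3..5] = prefix[6] - prefix[3] = 36 - 15 = 21


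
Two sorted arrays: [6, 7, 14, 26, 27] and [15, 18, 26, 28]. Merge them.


Compare heads, take smaller each step.
Merged: [6, 7, 14, 15, 18, 26, 26, 27, 28]


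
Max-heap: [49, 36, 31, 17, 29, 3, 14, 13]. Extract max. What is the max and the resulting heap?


Max = 49
Replace root with last, heapify down
Resulting heap: [36, 29, 31, 17, 13, 3, 14]


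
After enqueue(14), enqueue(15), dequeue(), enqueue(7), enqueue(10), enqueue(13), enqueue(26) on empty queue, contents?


enqueue(14) -> [14]
enqueue(15) -> [14, 15]
dequeue() returns 14 -> [15]
enqueue(7) -> [15, 7]
enqueue(10) -> [15, 7, 10]
enqueue(13) -> [15, 7, 10, 13]
enqueue(26) -> [15, 7, 10, 13, 26]
Final queue (front to back): [15, 7, 10, 13, 26]


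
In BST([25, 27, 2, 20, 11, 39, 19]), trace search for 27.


BST root = 25
Search for 27: compare at each node
Path: [25, 27]


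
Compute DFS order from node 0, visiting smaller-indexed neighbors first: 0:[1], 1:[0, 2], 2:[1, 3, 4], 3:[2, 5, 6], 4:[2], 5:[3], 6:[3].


DFS stack-based: start with [0]
Visit order: [0, 1, 2, 3, 5, 6, 4]
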